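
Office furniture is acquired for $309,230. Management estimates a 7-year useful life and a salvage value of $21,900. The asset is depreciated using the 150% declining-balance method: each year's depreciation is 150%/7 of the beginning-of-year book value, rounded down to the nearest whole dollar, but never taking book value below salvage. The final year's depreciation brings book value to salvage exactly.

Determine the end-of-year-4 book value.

Depreciable base = $309,230 − $21,900 = $287,330.
Year 1: ⌊$309,230 × 150%/7⌋ = $66,263. Book value $242,967.
Year 2: ⌊$242,967 × 150%/7⌋ = $52,064. Book value $190,903.
Year 3: ⌊$190,903 × 150%/7⌋ = $40,907. Book value $149,996.
Year 4: ⌊$149,996 × 150%/7⌋ = $32,142. Book value $117,854.

$117,854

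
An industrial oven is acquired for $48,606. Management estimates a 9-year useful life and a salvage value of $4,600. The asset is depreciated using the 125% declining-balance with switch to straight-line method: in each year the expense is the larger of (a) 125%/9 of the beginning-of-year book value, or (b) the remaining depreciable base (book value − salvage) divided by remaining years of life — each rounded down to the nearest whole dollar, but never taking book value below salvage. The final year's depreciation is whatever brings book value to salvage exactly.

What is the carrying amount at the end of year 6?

Depreciable base = $48,606 − $4,600 = $44,006.
Year 1: DB = ⌊$48,606 × 125%/9⌋ = $6,750; SL = ⌊$44,006/9⌋ = $4,889 → take DB $6,750. Book value $41,856.
Year 2: DB = ⌊$41,856 × 125%/9⌋ = $5,813; SL = ⌊$37,256/8⌋ = $4,657 → take DB $5,813. Book value $36,043.
Year 3: DB = ⌊$36,043 × 125%/9⌋ = $5,005; SL = ⌊$31,443/7⌋ = $4,491 → take DB $5,005. Book value $31,038.
Year 4: DB = ⌊$31,038 × 125%/9⌋ = $4,310; SL = ⌊$26,438/6⌋ = $4,406 → take SL $4,406. Book value $26,632.
Year 5: DB = ⌊$26,632 × 125%/9⌋ = $3,698; SL = ⌊$22,032/5⌋ = $4,406 → take SL $4,406. Book value $22,226.
Year 6: DB = ⌊$22,226 × 125%/9⌋ = $3,086; SL = ⌊$17,626/4⌋ = $4,406 → take SL $4,406. Book value $17,820.

$17,820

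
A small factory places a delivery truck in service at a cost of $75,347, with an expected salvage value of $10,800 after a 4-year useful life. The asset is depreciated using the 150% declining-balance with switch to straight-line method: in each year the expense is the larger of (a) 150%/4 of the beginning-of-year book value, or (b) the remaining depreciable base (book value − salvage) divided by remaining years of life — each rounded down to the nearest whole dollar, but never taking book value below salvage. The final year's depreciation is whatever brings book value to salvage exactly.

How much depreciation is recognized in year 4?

Depreciable base = $75,347 − $10,800 = $64,547.
Year 1: DB = ⌊$75,347 × 150%/4⌋ = $28,255; SL = ⌊$64,547/4⌋ = $16,136 → take DB $28,255. Book value $47,092.
Year 2: DB = ⌊$47,092 × 150%/4⌋ = $17,659; SL = ⌊$36,292/3⌋ = $12,097 → take DB $17,659. Book value $29,433.
Year 3: DB = ⌊$29,433 × 150%/4⌋ = $11,037; SL = ⌊$18,633/2⌋ = $9,316 → take DB $11,037. Book value $18,396.
Year 4 (final): $18,396 − $10,800 = $7,596. Book value $10,800.

$7,596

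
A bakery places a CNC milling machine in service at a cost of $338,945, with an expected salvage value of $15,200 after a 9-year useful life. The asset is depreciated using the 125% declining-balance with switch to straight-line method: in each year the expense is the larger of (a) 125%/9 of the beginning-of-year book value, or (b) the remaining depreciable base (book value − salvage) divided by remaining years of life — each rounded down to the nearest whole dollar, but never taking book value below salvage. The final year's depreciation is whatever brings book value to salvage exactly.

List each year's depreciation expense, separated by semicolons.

Depreciable base = $338,945 − $15,200 = $323,745.
Year 1: DB = ⌊$338,945 × 125%/9⌋ = $47,075; SL = ⌊$323,745/9⌋ = $35,971 → take DB $47,075. Book value $291,870.
Year 2: DB = ⌊$291,870 × 125%/9⌋ = $40,537; SL = ⌊$276,670/8⌋ = $34,583 → take DB $40,537. Book value $251,333.
Year 3: DB = ⌊$251,333 × 125%/9⌋ = $34,907; SL = ⌊$236,133/7⌋ = $33,733 → take DB $34,907. Book value $216,426.
Year 4: DB = ⌊$216,426 × 125%/9⌋ = $30,059; SL = ⌊$201,226/6⌋ = $33,537 → take SL $33,537. Book value $182,889.
Year 5: DB = ⌊$182,889 × 125%/9⌋ = $25,401; SL = ⌊$167,689/5⌋ = $33,537 → take SL $33,537. Book value $149,352.
Year 6: DB = ⌊$149,352 × 125%/9⌋ = $20,743; SL = ⌊$134,152/4⌋ = $33,538 → take SL $33,538. Book value $115,814.
Year 7: DB = ⌊$115,814 × 125%/9⌋ = $16,085; SL = ⌊$100,614/3⌋ = $33,538 → take SL $33,538. Book value $82,276.
Year 8: DB = ⌊$82,276 × 125%/9⌋ = $11,427; SL = ⌊$67,076/2⌋ = $33,538 → take SL $33,538. Book value $48,738.
Year 9 (final): $48,738 − $15,200 = $33,538. Book value $15,200.

$47,075; $40,537; $34,907; $33,537; $33,537; $33,538; $33,538; $33,538; $33,538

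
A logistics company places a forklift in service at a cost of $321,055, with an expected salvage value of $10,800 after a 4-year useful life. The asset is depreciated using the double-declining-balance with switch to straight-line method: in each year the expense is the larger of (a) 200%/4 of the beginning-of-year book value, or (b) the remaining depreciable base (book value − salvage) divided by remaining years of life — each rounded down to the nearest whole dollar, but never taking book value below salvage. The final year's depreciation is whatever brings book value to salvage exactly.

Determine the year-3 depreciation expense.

$40,132

Depreciable base = $321,055 − $10,800 = $310,255.
Year 1: DB = ⌊$321,055 × 200%/4⌋ = $160,527; SL = ⌊$310,255/4⌋ = $77,563 → take DB $160,527. Book value $160,528.
Year 2: DB = ⌊$160,528 × 200%/4⌋ = $80,264; SL = ⌊$149,728/3⌋ = $49,909 → take DB $80,264. Book value $80,264.
Year 3: DB = ⌊$80,264 × 200%/4⌋ = $40,132; SL = ⌊$69,464/2⌋ = $34,732 → take DB $40,132. Book value $40,132.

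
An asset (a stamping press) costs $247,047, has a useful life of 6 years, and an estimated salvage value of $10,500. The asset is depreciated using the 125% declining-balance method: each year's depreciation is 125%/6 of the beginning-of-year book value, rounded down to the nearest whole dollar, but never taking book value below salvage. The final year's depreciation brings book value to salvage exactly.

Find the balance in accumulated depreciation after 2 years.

$92,213

Depreciable base = $247,047 − $10,500 = $236,547.
Year 1: ⌊$247,047 × 125%/6⌋ = $51,468. Book value $195,579.
Year 2: ⌊$195,579 × 125%/6⌋ = $40,745. Book value $154,834.
Accumulated through year 2 = $247,047 − $154,834 = $92,213.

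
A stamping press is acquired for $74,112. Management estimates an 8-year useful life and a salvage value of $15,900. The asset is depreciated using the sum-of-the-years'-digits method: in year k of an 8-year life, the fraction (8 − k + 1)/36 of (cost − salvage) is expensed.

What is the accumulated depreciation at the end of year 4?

Depreciable base = $74,112 − $15,900 = $58,212.
Sum of the years' digits = 8+7+6+5+4+3+2+1 = 36.
Year 1: $58,212 × 8/36 = $12,936. Book value $61,176.
Year 2: $58,212 × 7/36 = $11,319. Book value $49,857.
Year 3: $58,212 × 6/36 = $9,702. Book value $40,155.
Year 4: $58,212 × 5/36 = $8,085. Book value $32,070.
Accumulated through year 4 = $74,112 − $32,070 = $42,042.

$42,042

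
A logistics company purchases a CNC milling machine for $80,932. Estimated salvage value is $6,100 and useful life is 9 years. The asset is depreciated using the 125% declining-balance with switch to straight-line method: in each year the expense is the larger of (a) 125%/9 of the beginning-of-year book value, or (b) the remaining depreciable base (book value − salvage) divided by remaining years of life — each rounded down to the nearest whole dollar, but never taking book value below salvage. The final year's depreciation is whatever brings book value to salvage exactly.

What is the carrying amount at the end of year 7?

$21,294

Depreciable base = $80,932 − $6,100 = $74,832.
Year 1: DB = ⌊$80,932 × 125%/9⌋ = $11,240; SL = ⌊$74,832/9⌋ = $8,314 → take DB $11,240. Book value $69,692.
Year 2: DB = ⌊$69,692 × 125%/9⌋ = $9,679; SL = ⌊$63,592/8⌋ = $7,949 → take DB $9,679. Book value $60,013.
Year 3: DB = ⌊$60,013 × 125%/9⌋ = $8,335; SL = ⌊$53,913/7⌋ = $7,701 → take DB $8,335. Book value $51,678.
Year 4: DB = ⌊$51,678 × 125%/9⌋ = $7,177; SL = ⌊$45,578/6⌋ = $7,596 → take SL $7,596. Book value $44,082.
Year 5: DB = ⌊$44,082 × 125%/9⌋ = $6,122; SL = ⌊$37,982/5⌋ = $7,596 → take SL $7,596. Book value $36,486.
Year 6: DB = ⌊$36,486 × 125%/9⌋ = $5,067; SL = ⌊$30,386/4⌋ = $7,596 → take SL $7,596. Book value $28,890.
Year 7: DB = ⌊$28,890 × 125%/9⌋ = $4,012; SL = ⌊$22,790/3⌋ = $7,596 → take SL $7,596. Book value $21,294.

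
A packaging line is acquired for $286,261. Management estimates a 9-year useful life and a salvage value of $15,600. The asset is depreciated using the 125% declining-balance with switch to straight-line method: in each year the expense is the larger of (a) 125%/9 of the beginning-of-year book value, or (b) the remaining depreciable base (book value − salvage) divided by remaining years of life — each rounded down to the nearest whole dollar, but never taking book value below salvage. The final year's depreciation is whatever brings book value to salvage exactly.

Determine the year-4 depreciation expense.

Depreciable base = $286,261 − $15,600 = $270,661.
Year 1: DB = ⌊$286,261 × 125%/9⌋ = $39,758; SL = ⌊$270,661/9⌋ = $30,073 → take DB $39,758. Book value $246,503.
Year 2: DB = ⌊$246,503 × 125%/9⌋ = $34,236; SL = ⌊$230,903/8⌋ = $28,862 → take DB $34,236. Book value $212,267.
Year 3: DB = ⌊$212,267 × 125%/9⌋ = $29,481; SL = ⌊$196,667/7⌋ = $28,095 → take DB $29,481. Book value $182,786.
Year 4: DB = ⌊$182,786 × 125%/9⌋ = $25,386; SL = ⌊$167,186/6⌋ = $27,864 → take SL $27,864. Book value $154,922.

$27,864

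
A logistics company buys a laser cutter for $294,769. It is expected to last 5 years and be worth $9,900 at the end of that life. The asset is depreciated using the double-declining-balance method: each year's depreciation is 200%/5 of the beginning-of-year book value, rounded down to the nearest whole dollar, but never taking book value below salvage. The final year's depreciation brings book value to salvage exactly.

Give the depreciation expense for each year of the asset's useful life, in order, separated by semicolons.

Depreciable base = $294,769 − $9,900 = $284,869.
Year 1: ⌊$294,769 × 200%/5⌋ = $117,907. Book value $176,862.
Year 2: ⌊$176,862 × 200%/5⌋ = $70,744. Book value $106,118.
Year 3: ⌊$106,118 × 200%/5⌋ = $42,447. Book value $63,671.
Year 4: ⌊$63,671 × 200%/5⌋ = $25,468. Book value $38,203.
Year 5 (final): $38,203 − $9,900 = $28,303. Book value $9,900.

$117,907; $70,744; $42,447; $25,468; $28,303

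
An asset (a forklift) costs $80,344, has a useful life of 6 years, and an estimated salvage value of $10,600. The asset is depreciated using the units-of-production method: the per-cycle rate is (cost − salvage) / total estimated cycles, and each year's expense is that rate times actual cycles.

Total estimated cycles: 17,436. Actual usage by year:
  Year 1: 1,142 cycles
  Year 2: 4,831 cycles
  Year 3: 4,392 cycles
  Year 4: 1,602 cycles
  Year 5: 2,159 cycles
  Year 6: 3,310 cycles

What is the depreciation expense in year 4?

Depreciable base = $80,344 − $10,600 = $69,744.
Rate = $69,744 / 17,436 cycles = $4 per cycle.
Year 1: 1,142 × $4 = $4,568. Book value $75,776.
Year 2: 4,831 × $4 = $19,324. Book value $56,452.
Year 3: 4,392 × $4 = $17,568. Book value $38,884.
Year 4: 1,602 × $4 = $6,408. Book value $32,476.

$6,408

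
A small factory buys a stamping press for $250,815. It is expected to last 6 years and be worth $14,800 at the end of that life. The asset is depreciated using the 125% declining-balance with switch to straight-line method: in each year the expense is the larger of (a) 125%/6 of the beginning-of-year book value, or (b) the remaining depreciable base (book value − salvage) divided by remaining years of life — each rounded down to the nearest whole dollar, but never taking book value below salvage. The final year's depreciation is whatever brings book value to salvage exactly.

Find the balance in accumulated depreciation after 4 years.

$164,817

Depreciable base = $250,815 − $14,800 = $236,015.
Year 1: DB = ⌊$250,815 × 125%/6⌋ = $52,253; SL = ⌊$236,015/6⌋ = $39,335 → take DB $52,253. Book value $198,562.
Year 2: DB = ⌊$198,562 × 125%/6⌋ = $41,367; SL = ⌊$183,762/5⌋ = $36,752 → take DB $41,367. Book value $157,195.
Year 3: DB = ⌊$157,195 × 125%/6⌋ = $32,748; SL = ⌊$142,395/4⌋ = $35,598 → take SL $35,598. Book value $121,597.
Year 4: DB = ⌊$121,597 × 125%/6⌋ = $25,332; SL = ⌊$106,797/3⌋ = $35,599 → take SL $35,599. Book value $85,998.
Accumulated through year 4 = $250,815 − $85,998 = $164,817.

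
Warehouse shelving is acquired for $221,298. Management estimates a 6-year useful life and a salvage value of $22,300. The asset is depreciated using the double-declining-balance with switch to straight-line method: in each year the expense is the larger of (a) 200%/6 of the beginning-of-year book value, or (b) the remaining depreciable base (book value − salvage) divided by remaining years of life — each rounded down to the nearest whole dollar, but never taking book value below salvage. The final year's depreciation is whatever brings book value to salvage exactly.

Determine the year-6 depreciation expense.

$6,843

Depreciable base = $221,298 − $22,300 = $198,998.
Year 1: DB = ⌊$221,298 × 200%/6⌋ = $73,766; SL = ⌊$198,998/6⌋ = $33,166 → take DB $73,766. Book value $147,532.
Year 2: DB = ⌊$147,532 × 200%/6⌋ = $49,177; SL = ⌊$125,232/5⌋ = $25,046 → take DB $49,177. Book value $98,355.
Year 3: DB = ⌊$98,355 × 200%/6⌋ = $32,785; SL = ⌊$76,055/4⌋ = $19,013 → take DB $32,785. Book value $65,570.
Year 4: DB = ⌊$65,570 × 200%/6⌋ = $21,856; SL = ⌊$43,270/3⌋ = $14,423 → take DB $21,856. Book value $43,714.
Year 5: DB = ⌊$43,714 × 200%/6⌋ = $14,571; SL = ⌊$21,414/2⌋ = $10,707 → take DB $14,571. Book value $29,143.
Year 6 (final): $29,143 − $22,300 = $6,843. Book value $22,300.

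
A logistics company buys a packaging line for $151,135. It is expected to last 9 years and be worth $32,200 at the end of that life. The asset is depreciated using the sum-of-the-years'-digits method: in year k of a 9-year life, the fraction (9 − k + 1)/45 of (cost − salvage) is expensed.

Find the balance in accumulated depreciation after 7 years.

Depreciable base = $151,135 − $32,200 = $118,935.
Sum of the years' digits = 9+8+7+6+5+4+3+2+1 = 45.
Year 1: $118,935 × 9/45 = $23,787. Book value $127,348.
Year 2: $118,935 × 8/45 = $21,144. Book value $106,204.
Year 3: $118,935 × 7/45 = $18,501. Book value $87,703.
Year 4: $118,935 × 6/45 = $15,858. Book value $71,845.
Year 5: $118,935 × 5/45 = $13,215. Book value $58,630.
Year 6: $118,935 × 4/45 = $10,572. Book value $48,058.
Year 7: $118,935 × 3/45 = $7,929. Book value $40,129.
Accumulated through year 7 = $151,135 − $40,129 = $111,006.

$111,006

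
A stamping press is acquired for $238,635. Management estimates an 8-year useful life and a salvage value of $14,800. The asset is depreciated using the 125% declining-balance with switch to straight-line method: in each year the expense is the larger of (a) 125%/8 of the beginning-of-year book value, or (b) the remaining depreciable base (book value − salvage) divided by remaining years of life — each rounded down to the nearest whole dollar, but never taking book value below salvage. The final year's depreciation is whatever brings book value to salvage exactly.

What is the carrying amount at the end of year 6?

Depreciable base = $238,635 − $14,800 = $223,835.
Year 1: DB = ⌊$238,635 × 125%/8⌋ = $37,286; SL = ⌊$223,835/8⌋ = $27,979 → take DB $37,286. Book value $201,349.
Year 2: DB = ⌊$201,349 × 125%/8⌋ = $31,460; SL = ⌊$186,549/7⌋ = $26,649 → take DB $31,460. Book value $169,889.
Year 3: DB = ⌊$169,889 × 125%/8⌋ = $26,545; SL = ⌊$155,089/6⌋ = $25,848 → take DB $26,545. Book value $143,344.
Year 4: DB = ⌊$143,344 × 125%/8⌋ = $22,397; SL = ⌊$128,544/5⌋ = $25,708 → take SL $25,708. Book value $117,636.
Year 5: DB = ⌊$117,636 × 125%/8⌋ = $18,380; SL = ⌊$102,836/4⌋ = $25,709 → take SL $25,709. Book value $91,927.
Year 6: DB = ⌊$91,927 × 125%/8⌋ = $14,363; SL = ⌊$77,127/3⌋ = $25,709 → take SL $25,709. Book value $66,218.

$66,218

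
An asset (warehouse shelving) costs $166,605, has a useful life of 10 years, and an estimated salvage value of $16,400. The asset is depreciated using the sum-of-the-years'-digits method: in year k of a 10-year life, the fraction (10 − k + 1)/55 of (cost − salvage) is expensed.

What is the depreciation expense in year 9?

Depreciable base = $166,605 − $16,400 = $150,205.
Sum of the years' digits = 10+9+8+7+6+5+4+3+2+1 = 55.
Year 1: $150,205 × 10/55 = $27,310. Book value $139,295.
Year 2: $150,205 × 9/55 = $24,579. Book value $114,716.
Year 3: $150,205 × 8/55 = $21,848. Book value $92,868.
Year 4: $150,205 × 7/55 = $19,117. Book value $73,751.
Year 5: $150,205 × 6/55 = $16,386. Book value $57,365.
Year 6: $150,205 × 5/55 = $13,655. Book value $43,710.
Year 7: $150,205 × 4/55 = $10,924. Book value $32,786.
Year 8: $150,205 × 3/55 = $8,193. Book value $24,593.
Year 9: $150,205 × 2/55 = $5,462. Book value $19,131.

$5,462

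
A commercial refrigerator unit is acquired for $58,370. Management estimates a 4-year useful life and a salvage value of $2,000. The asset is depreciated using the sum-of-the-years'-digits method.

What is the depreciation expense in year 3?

Depreciable base = $58,370 − $2,000 = $56,370.
Sum of the years' digits = 4+3+2+1 = 10.
Year 1: $56,370 × 4/10 = $22,548. Book value $35,822.
Year 2: $56,370 × 3/10 = $16,911. Book value $18,911.
Year 3: $56,370 × 2/10 = $11,274. Book value $7,637.

$11,274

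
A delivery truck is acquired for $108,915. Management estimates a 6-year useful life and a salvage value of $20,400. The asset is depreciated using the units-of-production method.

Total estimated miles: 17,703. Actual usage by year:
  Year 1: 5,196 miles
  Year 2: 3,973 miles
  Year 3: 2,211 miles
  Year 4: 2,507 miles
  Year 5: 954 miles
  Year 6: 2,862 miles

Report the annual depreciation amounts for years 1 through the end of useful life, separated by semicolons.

Depreciable base = $108,915 − $20,400 = $88,515.
Rate = $88,515 / 17,703 miles = $5 per mile.
Year 1: 5,196 × $5 = $25,980. Book value $82,935.
Year 2: 3,973 × $5 = $19,865. Book value $63,070.
Year 3: 2,211 × $5 = $11,055. Book value $52,015.
Year 4: 2,507 × $5 = $12,535. Book value $39,480.
Year 5: 954 × $5 = $4,770. Book value $34,710.
Year 6: 2,862 × $5 = $14,310. Book value $20,400.

$25,980; $19,865; $11,055; $12,535; $4,770; $14,310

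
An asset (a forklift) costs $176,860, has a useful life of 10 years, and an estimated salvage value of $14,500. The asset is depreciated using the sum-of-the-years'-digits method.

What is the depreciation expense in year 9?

$5,904

Depreciable base = $176,860 − $14,500 = $162,360.
Sum of the years' digits = 10+9+8+7+6+5+4+3+2+1 = 55.
Year 1: $162,360 × 10/55 = $29,520. Book value $147,340.
Year 2: $162,360 × 9/55 = $26,568. Book value $120,772.
Year 3: $162,360 × 8/55 = $23,616. Book value $97,156.
Year 4: $162,360 × 7/55 = $20,664. Book value $76,492.
Year 5: $162,360 × 6/55 = $17,712. Book value $58,780.
Year 6: $162,360 × 5/55 = $14,760. Book value $44,020.
Year 7: $162,360 × 4/55 = $11,808. Book value $32,212.
Year 8: $162,360 × 3/55 = $8,856. Book value $23,356.
Year 9: $162,360 × 2/55 = $5,904. Book value $17,452.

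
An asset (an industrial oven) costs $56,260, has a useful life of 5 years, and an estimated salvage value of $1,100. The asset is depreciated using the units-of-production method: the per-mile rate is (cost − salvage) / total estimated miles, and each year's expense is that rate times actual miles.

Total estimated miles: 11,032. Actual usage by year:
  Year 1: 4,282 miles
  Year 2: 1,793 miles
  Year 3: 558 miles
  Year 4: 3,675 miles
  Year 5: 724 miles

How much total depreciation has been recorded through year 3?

Depreciable base = $56,260 − $1,100 = $55,160.
Rate = $55,160 / 11,032 miles = $5 per mile.
Year 1: 4,282 × $5 = $21,410. Book value $34,850.
Year 2: 1,793 × $5 = $8,965. Book value $25,885.
Year 3: 558 × $5 = $2,790. Book value $23,095.
Accumulated through year 3 = $56,260 − $23,095 = $33,165.

$33,165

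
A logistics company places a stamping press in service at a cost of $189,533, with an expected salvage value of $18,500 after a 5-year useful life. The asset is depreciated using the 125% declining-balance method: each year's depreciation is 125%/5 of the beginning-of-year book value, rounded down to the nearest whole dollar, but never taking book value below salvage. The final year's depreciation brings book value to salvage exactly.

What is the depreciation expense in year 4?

$19,990

Depreciable base = $189,533 − $18,500 = $171,033.
Year 1: ⌊$189,533 × 125%/5⌋ = $47,383. Book value $142,150.
Year 2: ⌊$142,150 × 125%/5⌋ = $35,537. Book value $106,613.
Year 3: ⌊$106,613 × 125%/5⌋ = $26,653. Book value $79,960.
Year 4: ⌊$79,960 × 125%/5⌋ = $19,990. Book value $59,970.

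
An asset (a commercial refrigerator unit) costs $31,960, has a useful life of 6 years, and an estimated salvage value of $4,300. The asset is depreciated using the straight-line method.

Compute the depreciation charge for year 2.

Depreciable base = $31,960 − $4,300 = $27,660.
Annual expense = $27,660 / 6 = $4,610.

$4,610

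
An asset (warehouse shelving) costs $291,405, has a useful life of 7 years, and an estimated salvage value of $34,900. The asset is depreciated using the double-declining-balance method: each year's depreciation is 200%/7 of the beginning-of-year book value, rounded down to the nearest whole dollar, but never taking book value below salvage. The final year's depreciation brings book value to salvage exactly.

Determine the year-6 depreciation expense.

$15,480

Depreciable base = $291,405 − $34,900 = $256,505.
Year 1: ⌊$291,405 × 200%/7⌋ = $83,258. Book value $208,147.
Year 2: ⌊$208,147 × 200%/7⌋ = $59,470. Book value $148,677.
Year 3: ⌊$148,677 × 200%/7⌋ = $42,479. Book value $106,198.
Year 4: ⌊$106,198 × 200%/7⌋ = $30,342. Book value $75,856.
Year 5: ⌊$75,856 × 200%/7⌋ = $21,673. Book value $54,183.
Year 6: ⌊$54,183 × 200%/7⌋ = $15,480. Book value $38,703.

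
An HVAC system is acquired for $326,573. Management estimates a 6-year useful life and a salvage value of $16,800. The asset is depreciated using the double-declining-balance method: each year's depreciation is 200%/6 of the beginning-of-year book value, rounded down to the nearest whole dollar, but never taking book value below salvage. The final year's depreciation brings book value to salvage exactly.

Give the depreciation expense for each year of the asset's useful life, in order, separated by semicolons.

$108,857; $72,572; $48,381; $32,254; $21,503; $26,206

Depreciable base = $326,573 − $16,800 = $309,773.
Year 1: ⌊$326,573 × 200%/6⌋ = $108,857. Book value $217,716.
Year 2: ⌊$217,716 × 200%/6⌋ = $72,572. Book value $145,144.
Year 3: ⌊$145,144 × 200%/6⌋ = $48,381. Book value $96,763.
Year 4: ⌊$96,763 × 200%/6⌋ = $32,254. Book value $64,509.
Year 5: ⌊$64,509 × 200%/6⌋ = $21,503. Book value $43,006.
Year 6 (final): $43,006 − $16,800 = $26,206. Book value $16,800.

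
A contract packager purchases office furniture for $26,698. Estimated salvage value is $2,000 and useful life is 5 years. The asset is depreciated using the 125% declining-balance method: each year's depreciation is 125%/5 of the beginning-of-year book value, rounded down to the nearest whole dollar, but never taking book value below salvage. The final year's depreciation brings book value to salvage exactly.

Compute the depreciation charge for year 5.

Depreciable base = $26,698 − $2,000 = $24,698.
Year 1: ⌊$26,698 × 125%/5⌋ = $6,674. Book value $20,024.
Year 2: ⌊$20,024 × 125%/5⌋ = $5,006. Book value $15,018.
Year 3: ⌊$15,018 × 125%/5⌋ = $3,754. Book value $11,264.
Year 4: ⌊$11,264 × 125%/5⌋ = $2,816. Book value $8,448.
Year 5 (final): $8,448 − $2,000 = $6,448. Book value $2,000.

$6,448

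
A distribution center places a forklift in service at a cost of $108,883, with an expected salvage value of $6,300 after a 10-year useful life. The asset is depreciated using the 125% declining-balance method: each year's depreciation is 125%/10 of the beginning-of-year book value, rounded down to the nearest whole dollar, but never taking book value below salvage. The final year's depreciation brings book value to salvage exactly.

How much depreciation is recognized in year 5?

$7,978

Depreciable base = $108,883 − $6,300 = $102,583.
Year 1: ⌊$108,883 × 125%/10⌋ = $13,610. Book value $95,273.
Year 2: ⌊$95,273 × 125%/10⌋ = $11,909. Book value $83,364.
Year 3: ⌊$83,364 × 125%/10⌋ = $10,420. Book value $72,944.
Year 4: ⌊$72,944 × 125%/10⌋ = $9,118. Book value $63,826.
Year 5: ⌊$63,826 × 125%/10⌋ = $7,978. Book value $55,848.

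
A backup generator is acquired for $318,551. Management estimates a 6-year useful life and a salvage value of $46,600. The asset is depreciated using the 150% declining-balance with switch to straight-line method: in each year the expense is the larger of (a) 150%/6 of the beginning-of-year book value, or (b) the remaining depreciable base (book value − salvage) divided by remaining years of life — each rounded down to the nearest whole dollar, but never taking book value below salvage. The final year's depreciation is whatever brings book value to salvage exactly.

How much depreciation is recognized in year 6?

$27,097

Depreciable base = $318,551 − $46,600 = $271,951.
Year 1: DB = ⌊$318,551 × 150%/6⌋ = $79,637; SL = ⌊$271,951/6⌋ = $45,325 → take DB $79,637. Book value $238,914.
Year 2: DB = ⌊$238,914 × 150%/6⌋ = $59,728; SL = ⌊$192,314/5⌋ = $38,462 → take DB $59,728. Book value $179,186.
Year 3: DB = ⌊$179,186 × 150%/6⌋ = $44,796; SL = ⌊$132,586/4⌋ = $33,146 → take DB $44,796. Book value $134,390.
Year 4: DB = ⌊$134,390 × 150%/6⌋ = $33,597; SL = ⌊$87,790/3⌋ = $29,263 → take DB $33,597. Book value $100,793.
Year 5: DB = ⌊$100,793 × 150%/6⌋ = $25,198; SL = ⌊$54,193/2⌋ = $27,096 → take SL $27,096. Book value $73,697.
Year 6 (final): $73,697 − $46,600 = $27,097. Book value $46,600.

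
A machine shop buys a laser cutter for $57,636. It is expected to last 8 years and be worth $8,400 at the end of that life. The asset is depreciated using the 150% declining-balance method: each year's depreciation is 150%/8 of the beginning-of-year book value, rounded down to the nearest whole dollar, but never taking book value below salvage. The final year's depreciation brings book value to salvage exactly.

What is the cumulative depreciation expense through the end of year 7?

Depreciable base = $57,636 − $8,400 = $49,236.
Year 1: ⌊$57,636 × 150%/8⌋ = $10,806. Book value $46,830.
Year 2: ⌊$46,830 × 150%/8⌋ = $8,780. Book value $38,050.
Year 3: ⌊$38,050 × 150%/8⌋ = $7,134. Book value $30,916.
Year 4: ⌊$30,916 × 150%/8⌋ = $5,796. Book value $25,120.
Year 5: ⌊$25,120 × 150%/8⌋ = $4,710. Book value $20,410.
Year 6: ⌊$20,410 × 150%/8⌋ = $3,826. Book value $16,584.
Year 7: ⌊$16,584 × 150%/8⌋ = $3,109. Book value $13,475.
Accumulated through year 7 = $57,636 − $13,475 = $44,161.

$44,161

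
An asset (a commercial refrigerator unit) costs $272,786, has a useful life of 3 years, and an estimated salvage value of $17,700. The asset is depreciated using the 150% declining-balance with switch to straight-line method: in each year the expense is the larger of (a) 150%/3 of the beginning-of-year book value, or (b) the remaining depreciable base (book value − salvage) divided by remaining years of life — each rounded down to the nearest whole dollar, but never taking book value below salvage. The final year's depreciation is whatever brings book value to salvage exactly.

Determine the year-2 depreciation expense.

Depreciable base = $272,786 − $17,700 = $255,086.
Year 1: DB = ⌊$272,786 × 150%/3⌋ = $136,393; SL = ⌊$255,086/3⌋ = $85,028 → take DB $136,393. Book value $136,393.
Year 2: DB = ⌊$136,393 × 150%/3⌋ = $68,196; SL = ⌊$118,693/2⌋ = $59,346 → take DB $68,196. Book value $68,197.

$68,196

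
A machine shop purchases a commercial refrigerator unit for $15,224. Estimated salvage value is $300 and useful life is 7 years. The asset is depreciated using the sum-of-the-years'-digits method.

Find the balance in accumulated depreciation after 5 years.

Depreciable base = $15,224 − $300 = $14,924.
Sum of the years' digits = 7+6+5+4+3+2+1 = 28.
Year 1: $14,924 × 7/28 = $3,731. Book value $11,493.
Year 2: $14,924 × 6/28 = $3,198. Book value $8,295.
Year 3: $14,924 × 5/28 = $2,665. Book value $5,630.
Year 4: $14,924 × 4/28 = $2,132. Book value $3,498.
Year 5: $14,924 × 3/28 = $1,599. Book value $1,899.
Accumulated through year 5 = $15,224 − $1,899 = $13,325.

$13,325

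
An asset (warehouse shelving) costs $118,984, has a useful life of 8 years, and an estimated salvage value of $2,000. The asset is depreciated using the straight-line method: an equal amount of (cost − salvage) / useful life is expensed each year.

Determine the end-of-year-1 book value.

Depreciable base = $118,984 − $2,000 = $116,984.
Annual expense = $116,984 / 8 = $14,623.
End of year 1: book value $104,361.

$104,361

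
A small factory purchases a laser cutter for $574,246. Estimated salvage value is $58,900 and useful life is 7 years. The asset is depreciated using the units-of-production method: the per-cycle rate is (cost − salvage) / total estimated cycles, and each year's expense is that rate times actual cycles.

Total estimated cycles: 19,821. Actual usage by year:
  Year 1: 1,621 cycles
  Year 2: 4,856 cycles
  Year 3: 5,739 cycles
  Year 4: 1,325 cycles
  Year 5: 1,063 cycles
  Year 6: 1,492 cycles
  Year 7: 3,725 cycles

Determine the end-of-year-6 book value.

Depreciable base = $574,246 − $58,900 = $515,346.
Rate = $515,346 / 19,821 cycles = $26 per cycle.
Year 1: 1,621 × $26 = $42,146. Book value $532,100.
Year 2: 4,856 × $26 = $126,256. Book value $405,844.
Year 3: 5,739 × $26 = $149,214. Book value $256,630.
Year 4: 1,325 × $26 = $34,450. Book value $222,180.
Year 5: 1,063 × $26 = $27,638. Book value $194,542.
Year 6: 1,492 × $26 = $38,792. Book value $155,750.

$155,750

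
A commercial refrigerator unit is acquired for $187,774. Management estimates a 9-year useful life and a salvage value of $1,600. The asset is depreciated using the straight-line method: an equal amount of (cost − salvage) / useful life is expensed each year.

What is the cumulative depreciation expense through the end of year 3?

Depreciable base = $187,774 − $1,600 = $186,174.
Annual expense = $186,174 / 9 = $20,686.
End of year 1: book value $167,088.
End of year 2: book value $146,402.
End of year 3: book value $125,716.
Accumulated through year 3 = $187,774 − $125,716 = $62,058.

$62,058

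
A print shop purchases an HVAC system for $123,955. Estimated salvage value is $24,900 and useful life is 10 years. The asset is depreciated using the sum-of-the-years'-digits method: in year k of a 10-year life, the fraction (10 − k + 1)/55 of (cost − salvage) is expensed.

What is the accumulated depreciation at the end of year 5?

$72,040

Depreciable base = $123,955 − $24,900 = $99,055.
Sum of the years' digits = 10+9+8+7+6+5+4+3+2+1 = 55.
Year 1: $99,055 × 10/55 = $18,010. Book value $105,945.
Year 2: $99,055 × 9/55 = $16,209. Book value $89,736.
Year 3: $99,055 × 8/55 = $14,408. Book value $75,328.
Year 4: $99,055 × 7/55 = $12,607. Book value $62,721.
Year 5: $99,055 × 6/55 = $10,806. Book value $51,915.
Accumulated through year 5 = $123,955 − $51,915 = $72,040.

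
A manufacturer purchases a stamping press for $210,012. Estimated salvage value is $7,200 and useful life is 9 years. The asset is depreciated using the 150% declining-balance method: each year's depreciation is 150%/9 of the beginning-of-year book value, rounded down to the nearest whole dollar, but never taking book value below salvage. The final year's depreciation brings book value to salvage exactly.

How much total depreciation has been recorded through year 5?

Depreciable base = $210,012 − $7,200 = $202,812.
Year 1: ⌊$210,012 × 150%/9⌋ = $35,002. Book value $175,010.
Year 2: ⌊$175,010 × 150%/9⌋ = $29,168. Book value $145,842.
Year 3: ⌊$145,842 × 150%/9⌋ = $24,307. Book value $121,535.
Year 4: ⌊$121,535 × 150%/9⌋ = $20,255. Book value $101,280.
Year 5: ⌊$101,280 × 150%/9⌋ = $16,880. Book value $84,400.
Accumulated through year 5 = $210,012 − $84,400 = $125,612.

$125,612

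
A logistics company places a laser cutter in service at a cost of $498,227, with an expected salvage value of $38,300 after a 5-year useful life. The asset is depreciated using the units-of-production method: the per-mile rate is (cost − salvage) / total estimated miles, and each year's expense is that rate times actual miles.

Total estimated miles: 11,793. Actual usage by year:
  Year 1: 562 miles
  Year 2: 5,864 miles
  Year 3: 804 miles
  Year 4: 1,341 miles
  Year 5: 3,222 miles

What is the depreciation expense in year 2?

Depreciable base = $498,227 − $38,300 = $459,927.
Rate = $459,927 / 11,793 miles = $39 per mile.
Year 1: 562 × $39 = $21,918. Book value $476,309.
Year 2: 5,864 × $39 = $228,696. Book value $247,613.

$228,696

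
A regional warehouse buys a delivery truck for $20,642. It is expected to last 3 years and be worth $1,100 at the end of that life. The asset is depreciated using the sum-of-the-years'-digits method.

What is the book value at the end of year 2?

$4,357

Depreciable base = $20,642 − $1,100 = $19,542.
Sum of the years' digits = 3+2+1 = 6.
Year 1: $19,542 × 3/6 = $9,771. Book value $10,871.
Year 2: $19,542 × 2/6 = $6,514. Book value $4,357.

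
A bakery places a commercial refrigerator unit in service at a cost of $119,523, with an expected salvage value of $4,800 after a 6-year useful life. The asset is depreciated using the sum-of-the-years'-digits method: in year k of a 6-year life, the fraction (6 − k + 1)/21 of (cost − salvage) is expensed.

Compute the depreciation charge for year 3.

Depreciable base = $119,523 − $4,800 = $114,723.
Sum of the years' digits = 6+5+4+3+2+1 = 21.
Year 1: $114,723 × 6/21 = $32,778. Book value $86,745.
Year 2: $114,723 × 5/21 = $27,315. Book value $59,430.
Year 3: $114,723 × 4/21 = $21,852. Book value $37,578.

$21,852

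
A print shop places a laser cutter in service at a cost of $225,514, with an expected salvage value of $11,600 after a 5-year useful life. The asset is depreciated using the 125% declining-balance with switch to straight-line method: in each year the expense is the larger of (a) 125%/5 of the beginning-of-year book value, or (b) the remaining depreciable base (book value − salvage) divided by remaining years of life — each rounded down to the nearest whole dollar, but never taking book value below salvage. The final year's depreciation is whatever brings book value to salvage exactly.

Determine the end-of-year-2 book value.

$126,852

Depreciable base = $225,514 − $11,600 = $213,914.
Year 1: DB = ⌊$225,514 × 125%/5⌋ = $56,378; SL = ⌊$213,914/5⌋ = $42,782 → take DB $56,378. Book value $169,136.
Year 2: DB = ⌊$169,136 × 125%/5⌋ = $42,284; SL = ⌊$157,536/4⌋ = $39,384 → take DB $42,284. Book value $126,852.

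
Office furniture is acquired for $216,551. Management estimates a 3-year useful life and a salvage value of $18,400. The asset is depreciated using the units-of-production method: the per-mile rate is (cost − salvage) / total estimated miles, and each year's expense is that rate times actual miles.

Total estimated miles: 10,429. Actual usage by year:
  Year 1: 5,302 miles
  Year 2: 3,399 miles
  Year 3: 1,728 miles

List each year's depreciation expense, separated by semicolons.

$100,738; $64,581; $32,832

Depreciable base = $216,551 − $18,400 = $198,151.
Rate = $198,151 / 10,429 miles = $19 per mile.
Year 1: 5,302 × $19 = $100,738. Book value $115,813.
Year 2: 3,399 × $19 = $64,581. Book value $51,232.
Year 3: 1,728 × $19 = $32,832. Book value $18,400.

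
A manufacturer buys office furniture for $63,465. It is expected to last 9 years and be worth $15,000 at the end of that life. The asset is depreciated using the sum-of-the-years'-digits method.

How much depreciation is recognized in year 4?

$6,462

Depreciable base = $63,465 − $15,000 = $48,465.
Sum of the years' digits = 9+8+7+6+5+4+3+2+1 = 45.
Year 1: $48,465 × 9/45 = $9,693. Book value $53,772.
Year 2: $48,465 × 8/45 = $8,616. Book value $45,156.
Year 3: $48,465 × 7/45 = $7,539. Book value $37,617.
Year 4: $48,465 × 6/45 = $6,462. Book value $31,155.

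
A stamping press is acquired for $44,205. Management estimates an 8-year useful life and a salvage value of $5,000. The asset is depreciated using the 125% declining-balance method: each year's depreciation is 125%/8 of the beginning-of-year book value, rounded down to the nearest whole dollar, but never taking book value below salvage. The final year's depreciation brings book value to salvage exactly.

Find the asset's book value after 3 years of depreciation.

Depreciable base = $44,205 − $5,000 = $39,205.
Year 1: ⌊$44,205 × 125%/8⌋ = $6,907. Book value $37,298.
Year 2: ⌊$37,298 × 125%/8⌋ = $5,827. Book value $31,471.
Year 3: ⌊$31,471 × 125%/8⌋ = $4,917. Book value $26,554.

$26,554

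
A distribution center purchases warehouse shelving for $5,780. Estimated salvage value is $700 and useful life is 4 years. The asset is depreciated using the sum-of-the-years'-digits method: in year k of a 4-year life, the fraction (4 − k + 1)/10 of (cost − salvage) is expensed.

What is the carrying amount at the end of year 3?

$1,208

Depreciable base = $5,780 − $700 = $5,080.
Sum of the years' digits = 4+3+2+1 = 10.
Year 1: $5,080 × 4/10 = $2,032. Book value $3,748.
Year 2: $5,080 × 3/10 = $1,524. Book value $2,224.
Year 3: $5,080 × 2/10 = $1,016. Book value $1,208.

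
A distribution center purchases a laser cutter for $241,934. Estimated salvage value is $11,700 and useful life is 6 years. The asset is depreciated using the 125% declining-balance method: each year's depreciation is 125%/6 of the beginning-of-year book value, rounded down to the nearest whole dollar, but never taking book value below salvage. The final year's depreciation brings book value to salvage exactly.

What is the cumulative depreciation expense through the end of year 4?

Depreciable base = $241,934 − $11,700 = $230,234.
Year 1: ⌊$241,934 × 125%/6⌋ = $50,402. Book value $191,532.
Year 2: ⌊$191,532 × 125%/6⌋ = $39,902. Book value $151,630.
Year 3: ⌊$151,630 × 125%/6⌋ = $31,589. Book value $120,041.
Year 4: ⌊$120,041 × 125%/6⌋ = $25,008. Book value $95,033.
Accumulated through year 4 = $241,934 − $95,033 = $146,901.

$146,901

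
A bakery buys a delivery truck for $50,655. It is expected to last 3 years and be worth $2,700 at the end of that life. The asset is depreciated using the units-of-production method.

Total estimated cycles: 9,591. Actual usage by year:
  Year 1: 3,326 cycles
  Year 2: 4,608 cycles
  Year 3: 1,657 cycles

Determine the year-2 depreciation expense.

Depreciable base = $50,655 − $2,700 = $47,955.
Rate = $47,955 / 9,591 cycles = $5 per cycle.
Year 1: 3,326 × $5 = $16,630. Book value $34,025.
Year 2: 4,608 × $5 = $23,040. Book value $10,985.

$23,040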